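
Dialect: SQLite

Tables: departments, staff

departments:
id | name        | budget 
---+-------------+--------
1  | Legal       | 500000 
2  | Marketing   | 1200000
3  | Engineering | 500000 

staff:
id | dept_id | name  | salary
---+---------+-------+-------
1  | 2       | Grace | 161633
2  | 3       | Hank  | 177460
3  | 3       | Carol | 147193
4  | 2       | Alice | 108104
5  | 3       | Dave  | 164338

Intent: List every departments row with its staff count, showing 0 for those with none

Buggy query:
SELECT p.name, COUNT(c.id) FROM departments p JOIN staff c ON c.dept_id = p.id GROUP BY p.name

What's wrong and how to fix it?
Bug: An inner join excludes parents with zero children

Fix: Use LEFT JOIN so parents without children still appear (COUNT(c.id) gives 0)

Corrected query:
SELECT p.name, COUNT(c.id) FROM departments p LEFT JOIN staff c ON c.dept_id = p.id GROUP BY p.name

Result:
name        | COUNT(c.id)
------------+------------
Engineering | 3          
Legal       | 0          
Marketing   | 2          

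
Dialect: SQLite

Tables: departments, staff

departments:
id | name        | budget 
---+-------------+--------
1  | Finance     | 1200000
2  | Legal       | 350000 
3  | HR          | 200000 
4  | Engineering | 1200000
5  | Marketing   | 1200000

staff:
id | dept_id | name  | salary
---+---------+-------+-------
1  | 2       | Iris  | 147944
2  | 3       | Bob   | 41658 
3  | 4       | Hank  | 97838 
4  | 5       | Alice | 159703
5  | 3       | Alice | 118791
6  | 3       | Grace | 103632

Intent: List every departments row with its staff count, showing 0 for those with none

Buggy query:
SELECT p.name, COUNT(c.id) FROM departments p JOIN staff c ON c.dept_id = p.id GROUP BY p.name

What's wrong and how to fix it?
Bug: An inner join excludes parents with zero children

Fix: Use LEFT JOIN so parents without children still appear (COUNT(c.id) gives 0)

Corrected query:
SELECT p.name, COUNT(c.id) FROM departments p LEFT JOIN staff c ON c.dept_id = p.id GROUP BY p.name

Result:
name        | COUNT(c.id)
------------+------------
Engineering | 1          
Finance     | 0          
HR          | 3          
Legal       | 1          
Marketing   | 1          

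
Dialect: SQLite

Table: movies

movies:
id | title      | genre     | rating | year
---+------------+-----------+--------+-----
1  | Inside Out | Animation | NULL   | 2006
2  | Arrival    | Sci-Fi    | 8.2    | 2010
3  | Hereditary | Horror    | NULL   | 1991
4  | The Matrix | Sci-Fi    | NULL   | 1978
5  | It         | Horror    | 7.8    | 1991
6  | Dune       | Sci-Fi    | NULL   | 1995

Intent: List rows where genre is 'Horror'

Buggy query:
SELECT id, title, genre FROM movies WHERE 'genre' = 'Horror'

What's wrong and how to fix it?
Bug: 'genre' in single quotes is a string literal, not the column; the comparison is literal-vs-literal and never true

Fix: Remove the quotes around the column name (or use double quotes for an identifier)

Corrected query:
SELECT id, title, genre FROM movies WHERE genre = 'Horror'

Result:
id | title      | genre 
---+------------+-------
3  | Hereditary | Horror
5  | It         | Horror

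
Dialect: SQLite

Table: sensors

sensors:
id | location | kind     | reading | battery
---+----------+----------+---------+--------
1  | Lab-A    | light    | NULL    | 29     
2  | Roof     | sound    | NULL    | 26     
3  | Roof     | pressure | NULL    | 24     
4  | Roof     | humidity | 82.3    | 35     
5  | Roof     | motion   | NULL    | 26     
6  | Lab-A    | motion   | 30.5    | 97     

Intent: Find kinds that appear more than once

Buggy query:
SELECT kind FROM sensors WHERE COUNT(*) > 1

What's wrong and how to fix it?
Bug: COUNT(*) is an aggregate and cannot be used in WHERE

Fix: GROUP BY kind, then filter groups with HAVING COUNT(*) > 1

Corrected query:
SELECT kind FROM sensors GROUP BY kind HAVING COUNT(*) > 1

Result:
kind  
------
motion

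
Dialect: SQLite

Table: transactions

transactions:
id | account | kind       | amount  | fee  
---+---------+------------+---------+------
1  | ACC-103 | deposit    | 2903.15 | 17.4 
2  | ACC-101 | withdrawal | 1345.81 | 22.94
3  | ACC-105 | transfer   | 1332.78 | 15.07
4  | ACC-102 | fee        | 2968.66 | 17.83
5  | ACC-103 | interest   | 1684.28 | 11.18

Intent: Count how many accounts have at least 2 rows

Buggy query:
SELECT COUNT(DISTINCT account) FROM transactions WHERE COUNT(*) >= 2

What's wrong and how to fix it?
Bug: COUNT(*) cannot appear in WHERE; the per-group count doesn't exist yet

Fix: Group first with HAVING COUNT(*) >= 2, then COUNT the resulting groups

Corrected query:
SELECT COUNT(*) FROM (SELECT account FROM transactions GROUP BY account HAVING COUNT(*) >= 2)

Result:
COUNT(*)
--------
1       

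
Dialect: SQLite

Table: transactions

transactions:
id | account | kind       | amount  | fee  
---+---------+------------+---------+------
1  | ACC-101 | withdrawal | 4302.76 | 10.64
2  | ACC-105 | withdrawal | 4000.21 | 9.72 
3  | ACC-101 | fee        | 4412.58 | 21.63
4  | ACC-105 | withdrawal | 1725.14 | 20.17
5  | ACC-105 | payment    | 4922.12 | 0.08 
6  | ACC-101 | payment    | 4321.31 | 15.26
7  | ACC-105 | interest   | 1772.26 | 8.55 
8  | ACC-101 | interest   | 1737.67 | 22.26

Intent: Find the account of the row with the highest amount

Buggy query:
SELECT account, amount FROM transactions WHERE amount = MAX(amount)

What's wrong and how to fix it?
Bug: MAX(amount) is an aggregate and cannot be used directly in WHERE

Fix: Use a subquery: WHERE amount = (SELECT MAX(amount) FROM transactions)

Corrected query:
SELECT account, amount FROM transactions WHERE amount = (SELECT MAX(amount) FROM transactions)

Result:
account | amount 
--------+--------
ACC-105 | 4922.12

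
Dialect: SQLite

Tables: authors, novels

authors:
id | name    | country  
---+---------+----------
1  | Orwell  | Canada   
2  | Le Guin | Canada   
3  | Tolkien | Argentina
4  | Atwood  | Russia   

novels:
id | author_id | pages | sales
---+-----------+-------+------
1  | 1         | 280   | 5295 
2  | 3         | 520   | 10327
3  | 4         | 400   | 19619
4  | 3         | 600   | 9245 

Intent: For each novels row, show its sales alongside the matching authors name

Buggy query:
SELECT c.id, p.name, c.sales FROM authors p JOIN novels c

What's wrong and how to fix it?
Bug: JOIN with no ON clause produces a cartesian product; every novels row pairs with every authors row

Fix: Add ON c.author_id = p.id to the JOIN

Corrected query:
SELECT c.id, p.name, c.sales FROM authors p JOIN novels c ON c.author_id = p.id

Result:
id | name    | sales
---+---------+------
1  | Orwell  | 5295 
2  | Tolkien | 10327
3  | Atwood  | 19619
4  | Tolkien | 9245 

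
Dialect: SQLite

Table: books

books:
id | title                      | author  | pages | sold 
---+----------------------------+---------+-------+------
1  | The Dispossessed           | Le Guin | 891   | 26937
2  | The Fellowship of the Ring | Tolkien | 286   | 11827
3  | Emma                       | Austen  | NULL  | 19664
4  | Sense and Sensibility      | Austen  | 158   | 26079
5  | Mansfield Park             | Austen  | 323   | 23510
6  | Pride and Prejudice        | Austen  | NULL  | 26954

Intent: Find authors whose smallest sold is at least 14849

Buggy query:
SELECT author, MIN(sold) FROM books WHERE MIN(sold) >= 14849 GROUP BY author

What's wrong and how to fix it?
Bug: Aggregates like MIN are computed per group after WHERE runs

Fix: Use HAVING for the per-group MIN condition

Corrected query:
SELECT author, MIN(sold) FROM books GROUP BY author HAVING MIN(sold) >= 14849

Result:
author  | MIN(sold)
--------+----------
Austen  | 19664    
Le Guin | 26937    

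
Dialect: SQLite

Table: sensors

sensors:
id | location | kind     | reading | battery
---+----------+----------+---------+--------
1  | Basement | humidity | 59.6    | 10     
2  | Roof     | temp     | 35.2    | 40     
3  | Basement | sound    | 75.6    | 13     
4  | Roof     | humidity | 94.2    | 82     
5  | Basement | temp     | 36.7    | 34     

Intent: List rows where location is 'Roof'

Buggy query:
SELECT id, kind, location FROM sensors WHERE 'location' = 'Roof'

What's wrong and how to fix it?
Bug: Single quotes denote string literals in SQL; the column name is being compared as a constant string

Fix: Remove the quotes around the column name (or use double quotes for an identifier)

Corrected query:
SELECT id, kind, location FROM sensors WHERE location = 'Roof'

Result:
id | kind     | location
---+----------+---------
2  | temp     | Roof    
4  | humidity | Roof    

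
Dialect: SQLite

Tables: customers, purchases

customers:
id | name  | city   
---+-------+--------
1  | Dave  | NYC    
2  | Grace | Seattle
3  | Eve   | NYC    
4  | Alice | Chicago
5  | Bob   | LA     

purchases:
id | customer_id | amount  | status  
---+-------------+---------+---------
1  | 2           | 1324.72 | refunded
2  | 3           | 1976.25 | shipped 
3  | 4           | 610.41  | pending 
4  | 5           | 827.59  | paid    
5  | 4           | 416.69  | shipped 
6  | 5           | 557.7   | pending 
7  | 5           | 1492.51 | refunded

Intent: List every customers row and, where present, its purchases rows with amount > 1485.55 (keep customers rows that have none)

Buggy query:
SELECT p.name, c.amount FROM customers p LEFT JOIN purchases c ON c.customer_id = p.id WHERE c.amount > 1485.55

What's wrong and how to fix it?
Bug: Filtering c.amount in WHERE discards the NULL rows produced by LEFT JOIN, turning it into an inner join

Fix: Put 'c.amount > 1485.55' in the JOIN's ON clause instead of WHERE

Corrected query:
SELECT p.name, c.amount FROM customers p LEFT JOIN purchases c ON c.customer_id = p.id AND c.amount > 1485.55

Result:
name  | amount 
------+--------
Dave  | NULL   
Grace | NULL   
Eve   | 1976.25
Alice | NULL   
Bob   | 1492.51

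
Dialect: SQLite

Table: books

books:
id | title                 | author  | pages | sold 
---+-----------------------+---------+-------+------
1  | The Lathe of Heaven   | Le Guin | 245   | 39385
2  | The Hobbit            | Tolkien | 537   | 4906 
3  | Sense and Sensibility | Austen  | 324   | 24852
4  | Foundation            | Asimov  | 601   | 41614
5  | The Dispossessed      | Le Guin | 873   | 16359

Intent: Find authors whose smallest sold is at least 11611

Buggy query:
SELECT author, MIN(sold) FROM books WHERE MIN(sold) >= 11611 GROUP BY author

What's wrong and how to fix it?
Bug: MIN() in WHERE is a misuse of aggregate

Fix: Replace WHERE with HAVING after the GROUP BY

Corrected query:
SELECT author, MIN(sold) FROM books GROUP BY author HAVING MIN(sold) >= 11611

Result:
author  | MIN(sold)
--------+----------
Asimov  | 41614    
Austen  | 24852    
Le Guin | 16359    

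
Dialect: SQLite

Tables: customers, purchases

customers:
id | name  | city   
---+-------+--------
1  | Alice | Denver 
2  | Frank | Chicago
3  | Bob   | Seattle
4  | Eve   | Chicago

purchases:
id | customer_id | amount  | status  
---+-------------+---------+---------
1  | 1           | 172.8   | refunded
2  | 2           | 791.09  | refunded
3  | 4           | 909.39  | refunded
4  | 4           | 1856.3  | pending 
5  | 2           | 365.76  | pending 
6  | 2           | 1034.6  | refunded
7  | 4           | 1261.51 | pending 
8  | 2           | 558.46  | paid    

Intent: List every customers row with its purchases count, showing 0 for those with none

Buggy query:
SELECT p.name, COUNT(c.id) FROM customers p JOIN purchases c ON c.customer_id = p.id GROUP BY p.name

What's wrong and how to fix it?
Bug: An inner join excludes parents with zero children

Fix: Use LEFT JOIN so parents without children still appear (COUNT(c.id) gives 0)

Corrected query:
SELECT p.name, COUNT(c.id) FROM customers p LEFT JOIN purchases c ON c.customer_id = p.id GROUP BY p.name

Result:
name  | COUNT(c.id)
------+------------
Alice | 1          
Bob   | 0          
Eve   | 3          
Frank | 4          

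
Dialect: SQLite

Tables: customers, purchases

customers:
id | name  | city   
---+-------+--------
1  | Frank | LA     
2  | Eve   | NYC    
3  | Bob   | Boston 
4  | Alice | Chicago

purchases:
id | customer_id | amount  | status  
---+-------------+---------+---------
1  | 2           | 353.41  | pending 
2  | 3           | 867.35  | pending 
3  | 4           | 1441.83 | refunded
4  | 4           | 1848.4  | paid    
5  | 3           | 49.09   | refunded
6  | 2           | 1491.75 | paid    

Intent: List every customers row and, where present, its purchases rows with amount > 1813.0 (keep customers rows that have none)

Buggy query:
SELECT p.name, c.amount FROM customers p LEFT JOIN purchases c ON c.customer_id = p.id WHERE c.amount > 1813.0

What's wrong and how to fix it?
Bug: Filtering c.amount in WHERE discards the NULL rows produced by LEFT JOIN, turning it into an inner join

Fix: Move the right-table condition into the ON clause so unmatched parents are kept

Corrected query:
SELECT p.name, c.amount FROM customers p LEFT JOIN purchases c ON c.customer_id = p.id AND c.amount > 1813.0

Result:
name  | amount
------+-------
Frank | NULL  
Eve   | NULL  
Bob   | NULL  
Alice | 1848.4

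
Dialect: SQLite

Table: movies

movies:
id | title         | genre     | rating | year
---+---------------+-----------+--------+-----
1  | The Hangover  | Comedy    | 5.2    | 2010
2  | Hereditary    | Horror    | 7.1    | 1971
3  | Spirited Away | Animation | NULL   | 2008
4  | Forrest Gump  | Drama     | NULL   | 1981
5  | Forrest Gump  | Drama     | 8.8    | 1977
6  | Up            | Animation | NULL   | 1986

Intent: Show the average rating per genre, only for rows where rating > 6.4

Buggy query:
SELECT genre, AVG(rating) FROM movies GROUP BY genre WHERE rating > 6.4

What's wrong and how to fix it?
Bug: WHERE cannot follow GROUP BY

Fix: Move the WHERE clause before GROUP BY

Corrected query:
SELECT genre, AVG(rating) FROM movies WHERE rating > 6.4 GROUP BY genre

Result:
genre  | AVG(rating)
-------+------------
Drama  | 8.8        
Horror | 7.1        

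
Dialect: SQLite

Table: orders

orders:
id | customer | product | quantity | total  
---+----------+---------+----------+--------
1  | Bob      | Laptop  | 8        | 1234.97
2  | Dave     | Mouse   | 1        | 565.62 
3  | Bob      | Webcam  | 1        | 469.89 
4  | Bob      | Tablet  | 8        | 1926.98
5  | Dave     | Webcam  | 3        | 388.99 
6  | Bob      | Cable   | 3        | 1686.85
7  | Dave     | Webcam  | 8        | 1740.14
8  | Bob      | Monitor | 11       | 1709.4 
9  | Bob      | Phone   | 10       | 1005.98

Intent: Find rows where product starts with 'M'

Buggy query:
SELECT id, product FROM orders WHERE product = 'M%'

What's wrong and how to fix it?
Bug: '=' compares the literal string including the % character; pattern matching needs LIKE

Fix: Replace '=' with LIKE so 'M%' is treated as a pattern

Corrected query:
SELECT id, product FROM orders WHERE product LIKE 'M%'

Result:
id | product
---+--------
2  | Mouse  
8  | Monitor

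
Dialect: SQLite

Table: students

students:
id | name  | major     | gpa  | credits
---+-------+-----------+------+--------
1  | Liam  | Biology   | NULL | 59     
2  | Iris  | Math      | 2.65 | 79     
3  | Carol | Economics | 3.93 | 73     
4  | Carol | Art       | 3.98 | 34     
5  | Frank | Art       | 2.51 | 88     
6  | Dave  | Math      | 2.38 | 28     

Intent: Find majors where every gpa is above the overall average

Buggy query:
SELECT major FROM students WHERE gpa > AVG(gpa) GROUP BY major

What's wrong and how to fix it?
Bug: AVG() is an aggregate; it can't sit directly in WHERE

Fix: Compute the overall average in a scalar subquery and compare each group's MIN against it in HAVING

Corrected query:
SELECT major FROM students GROUP BY major HAVING MIN(gpa) > (SELECT AVG(gpa) FROM students)

Result:
major    
---------
Economics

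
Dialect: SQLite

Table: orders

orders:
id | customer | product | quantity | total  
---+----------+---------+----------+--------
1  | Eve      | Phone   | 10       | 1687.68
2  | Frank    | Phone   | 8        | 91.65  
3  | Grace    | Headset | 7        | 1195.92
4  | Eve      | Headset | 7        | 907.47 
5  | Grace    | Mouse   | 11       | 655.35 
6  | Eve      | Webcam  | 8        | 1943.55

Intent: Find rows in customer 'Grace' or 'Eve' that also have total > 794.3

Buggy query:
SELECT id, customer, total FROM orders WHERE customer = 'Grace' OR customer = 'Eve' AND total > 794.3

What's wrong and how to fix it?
Bug: Without parentheses, AND is evaluated before OR, so the total filter only applies to the 'Eve' branch

Fix: Add parentheses around the OR so the AND applies to both alternatives

Corrected query:
SELECT id, customer, total FROM orders WHERE (customer = 'Grace' OR customer = 'Eve') AND total > 794.3

Result:
id | customer | total  
---+----------+--------
1  | Eve      | 1687.68
3  | Grace    | 1195.92
4  | Eve      | 907.47 
6  | Eve      | 1943.55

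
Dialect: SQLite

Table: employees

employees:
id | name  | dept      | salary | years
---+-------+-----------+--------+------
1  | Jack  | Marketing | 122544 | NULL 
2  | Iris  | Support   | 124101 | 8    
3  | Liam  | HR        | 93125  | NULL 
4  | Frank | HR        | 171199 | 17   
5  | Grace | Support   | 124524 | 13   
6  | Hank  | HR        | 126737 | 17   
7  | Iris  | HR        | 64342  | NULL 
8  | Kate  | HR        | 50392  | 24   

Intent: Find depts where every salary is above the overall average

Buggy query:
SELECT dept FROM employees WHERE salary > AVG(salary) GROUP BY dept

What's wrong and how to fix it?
Bug: AVG() is an aggregate; it can't sit directly in WHERE

Fix: Compute the overall average in a scalar subquery and compare each group's MIN against it in HAVING

Corrected query:
SELECT dept FROM employees GROUP BY dept HAVING MIN(salary) > (SELECT AVG(salary) FROM employees)

Result:
dept     
---------
Marketing
Support  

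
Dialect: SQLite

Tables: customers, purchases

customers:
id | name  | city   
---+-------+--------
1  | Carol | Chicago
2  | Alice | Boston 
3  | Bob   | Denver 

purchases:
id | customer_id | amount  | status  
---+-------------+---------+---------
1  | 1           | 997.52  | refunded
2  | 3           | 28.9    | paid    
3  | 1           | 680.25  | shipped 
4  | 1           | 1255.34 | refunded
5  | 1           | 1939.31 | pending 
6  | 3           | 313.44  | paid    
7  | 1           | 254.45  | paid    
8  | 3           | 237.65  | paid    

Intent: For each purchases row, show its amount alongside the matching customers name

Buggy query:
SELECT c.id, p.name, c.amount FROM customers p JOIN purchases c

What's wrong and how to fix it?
Bug: Missing join condition: each purchases row is matched to all customers rows instead of just its own

Fix: Add ON c.customer_id = p.id to the JOIN

Corrected query:
SELECT c.id, p.name, c.amount FROM customers p JOIN purchases c ON c.customer_id = p.id

Result:
id | name  | amount 
---+-------+--------
1  | Carol | 997.52 
2  | Bob   | 28.9   
3  | Carol | 680.25 
4  | Carol | 1255.34
5  | Carol | 1939.31
6  | Bob   | 313.44 
7  | Carol | 254.45 
8  | Bob   | 237.65 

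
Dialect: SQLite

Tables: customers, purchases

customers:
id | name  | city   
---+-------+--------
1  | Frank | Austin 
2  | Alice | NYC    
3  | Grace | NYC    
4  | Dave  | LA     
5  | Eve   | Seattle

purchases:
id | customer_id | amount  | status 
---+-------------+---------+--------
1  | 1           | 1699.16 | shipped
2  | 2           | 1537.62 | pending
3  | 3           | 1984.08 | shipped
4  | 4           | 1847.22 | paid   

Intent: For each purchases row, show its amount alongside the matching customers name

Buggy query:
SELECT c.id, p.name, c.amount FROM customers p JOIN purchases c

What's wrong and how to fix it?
Bug: Missing join condition: each purchases row is matched to all customers rows instead of just its own

Fix: Add ON c.customer_id = p.id to the JOIN

Corrected query:
SELECT c.id, p.name, c.amount FROM customers p JOIN purchases c ON c.customer_id = p.id

Result:
id | name  | amount 
---+-------+--------
1  | Frank | 1699.16
2  | Alice | 1537.62
3  | Grace | 1984.08
4  | Dave  | 1847.22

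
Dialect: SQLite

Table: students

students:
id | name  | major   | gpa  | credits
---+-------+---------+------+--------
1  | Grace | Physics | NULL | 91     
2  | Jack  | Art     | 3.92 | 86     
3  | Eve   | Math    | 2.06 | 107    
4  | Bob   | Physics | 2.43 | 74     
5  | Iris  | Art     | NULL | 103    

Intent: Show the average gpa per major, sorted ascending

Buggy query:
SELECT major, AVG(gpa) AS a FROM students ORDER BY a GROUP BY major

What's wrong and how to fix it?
Bug: GROUP BY must precede ORDER BY

Fix: Move ORDER BY to the end, after GROUP BY

Corrected query:
SELECT major, AVG(gpa) AS a FROM students GROUP BY major ORDER BY a

Result:
major   | a   
--------+-----
Math    | 2.06
Physics | 2.43
Art     | 3.92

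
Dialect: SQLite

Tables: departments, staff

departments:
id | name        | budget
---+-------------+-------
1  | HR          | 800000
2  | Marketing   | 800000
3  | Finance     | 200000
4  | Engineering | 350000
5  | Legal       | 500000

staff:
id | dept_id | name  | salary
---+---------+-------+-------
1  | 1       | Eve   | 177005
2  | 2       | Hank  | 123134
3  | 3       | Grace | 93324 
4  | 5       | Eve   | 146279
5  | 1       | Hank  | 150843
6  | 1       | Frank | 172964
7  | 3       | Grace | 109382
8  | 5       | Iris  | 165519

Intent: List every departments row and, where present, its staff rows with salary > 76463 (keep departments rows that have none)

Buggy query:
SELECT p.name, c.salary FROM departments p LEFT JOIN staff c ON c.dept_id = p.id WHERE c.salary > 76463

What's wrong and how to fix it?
Bug: Filtering c.salary in WHERE discards the NULL rows produced by LEFT JOIN, turning it into an inner join

Fix: Put 'c.salary > 76463' in the JOIN's ON clause instead of WHERE

Corrected query:
SELECT p.name, c.salary FROM departments p LEFT JOIN staff c ON c.dept_id = p.id AND c.salary > 76463

Result:
name        | salary
------------+-------
HR          | 150843
HR          | 172964
HR          | 177005
Marketing   | 123134
Finance     | 93324 
Finance     | 109382
Engineering | NULL  
Legal       | 146279
Legal       | 165519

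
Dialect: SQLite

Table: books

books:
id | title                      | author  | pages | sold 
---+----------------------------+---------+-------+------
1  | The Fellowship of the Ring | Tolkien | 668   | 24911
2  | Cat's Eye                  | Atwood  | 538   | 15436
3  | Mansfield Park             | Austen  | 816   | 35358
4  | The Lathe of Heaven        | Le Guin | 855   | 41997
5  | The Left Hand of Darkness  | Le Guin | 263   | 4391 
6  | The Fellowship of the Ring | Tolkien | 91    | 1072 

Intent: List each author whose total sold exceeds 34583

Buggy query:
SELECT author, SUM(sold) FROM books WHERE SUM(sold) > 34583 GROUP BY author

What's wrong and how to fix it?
Bug: SUM(sold) is an aggregate, but WHERE filters rows before aggregation

Fix: Move the aggregate condition to a HAVING clause

Corrected query:
SELECT author, SUM(sold) FROM books GROUP BY author HAVING SUM(sold) > 34583

Result:
author  | SUM(sold)
--------+----------
Austen  | 35358    
Le Guin | 46388    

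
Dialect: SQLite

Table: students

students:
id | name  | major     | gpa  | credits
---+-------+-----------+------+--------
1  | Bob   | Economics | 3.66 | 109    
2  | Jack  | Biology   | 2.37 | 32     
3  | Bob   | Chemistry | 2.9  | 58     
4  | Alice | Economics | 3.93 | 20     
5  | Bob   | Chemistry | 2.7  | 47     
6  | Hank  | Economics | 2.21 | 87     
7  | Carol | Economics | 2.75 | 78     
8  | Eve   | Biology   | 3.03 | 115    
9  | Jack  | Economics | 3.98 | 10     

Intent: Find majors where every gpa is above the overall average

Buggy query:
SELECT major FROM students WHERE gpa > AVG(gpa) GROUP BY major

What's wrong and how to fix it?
Bug: AVG() is an aggregate; it can't sit directly in WHERE

Fix: Use a subquery for AVG and a HAVING MIN(...) filter so the condition holds for every row in the group

Corrected query:
SELECT major FROM students GROUP BY major HAVING MIN(gpa) > (SELECT AVG(gpa) FROM students)

Result:
(no rows)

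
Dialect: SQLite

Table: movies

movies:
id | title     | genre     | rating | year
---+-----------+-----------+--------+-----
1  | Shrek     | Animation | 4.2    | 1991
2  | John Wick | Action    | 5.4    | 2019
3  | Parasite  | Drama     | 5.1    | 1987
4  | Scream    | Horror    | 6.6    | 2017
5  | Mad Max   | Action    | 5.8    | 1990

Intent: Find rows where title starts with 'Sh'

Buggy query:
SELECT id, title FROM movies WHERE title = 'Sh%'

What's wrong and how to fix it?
Bug: '=' compares the literal string including the % character; pattern matching needs LIKE

Fix: Use LIKE for wildcard pattern matching

Corrected query:
SELECT id, title FROM movies WHERE title LIKE 'Sh%'

Result:
id | title
---+------
1  | Shrek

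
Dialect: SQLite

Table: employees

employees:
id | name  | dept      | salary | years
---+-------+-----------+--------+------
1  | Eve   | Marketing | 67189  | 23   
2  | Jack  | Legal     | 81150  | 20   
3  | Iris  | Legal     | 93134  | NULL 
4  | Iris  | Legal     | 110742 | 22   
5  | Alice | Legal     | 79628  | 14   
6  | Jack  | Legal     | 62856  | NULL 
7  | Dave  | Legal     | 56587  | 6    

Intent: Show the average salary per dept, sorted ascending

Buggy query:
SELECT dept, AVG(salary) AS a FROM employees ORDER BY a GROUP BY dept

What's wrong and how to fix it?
Bug: ORDER BY appears before GROUP BY; SQL clause order requires GROUP BY first

Fix: Reorder: SELECT … FROM … GROUP BY … ORDER BY …

Corrected query:
SELECT dept, AVG(salary) AS a FROM employees GROUP BY dept ORDER BY a

Result:
dept      | a           
----------+-------------
Marketing | 67189       
Legal     | 80682.833333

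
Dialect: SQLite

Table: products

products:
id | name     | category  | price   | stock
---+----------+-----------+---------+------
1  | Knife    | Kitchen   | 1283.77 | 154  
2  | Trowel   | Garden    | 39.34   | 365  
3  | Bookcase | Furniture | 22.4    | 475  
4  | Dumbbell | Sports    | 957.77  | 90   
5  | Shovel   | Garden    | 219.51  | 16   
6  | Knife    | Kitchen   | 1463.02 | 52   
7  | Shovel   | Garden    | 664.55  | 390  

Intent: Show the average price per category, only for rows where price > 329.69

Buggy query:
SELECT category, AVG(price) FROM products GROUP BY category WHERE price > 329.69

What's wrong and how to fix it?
Bug: Row-level WHERE must come before GROUP BY in the clause order

Fix: Place WHERE between FROM and GROUP BY

Corrected query:
SELECT category, AVG(price) FROM products WHERE price > 329.69 GROUP BY category

Result:
category | AVG(price)
---------+-----------
Garden   | 664.55    
Kitchen  | 1373.395  
Sports   | 957.77    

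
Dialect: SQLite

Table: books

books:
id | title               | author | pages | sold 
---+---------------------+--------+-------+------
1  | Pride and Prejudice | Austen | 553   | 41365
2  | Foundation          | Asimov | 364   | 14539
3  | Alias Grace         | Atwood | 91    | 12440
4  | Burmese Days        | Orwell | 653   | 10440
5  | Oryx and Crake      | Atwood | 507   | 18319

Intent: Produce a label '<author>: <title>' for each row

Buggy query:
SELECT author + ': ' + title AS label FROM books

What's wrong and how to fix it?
Bug: '+' is numeric addition; on text columns SQLite converts them to 0 instead of concatenating

Fix: Replace + with || to concatenate text

Corrected query:
SELECT author || ': ' || title AS label FROM books

Result:
label                      
---------------------------
Austen: Pride and Prejudice
Asimov: Foundation         
Atwood: Alias Grace        
Orwell: Burmese Days       
Atwood: Oryx and Crake     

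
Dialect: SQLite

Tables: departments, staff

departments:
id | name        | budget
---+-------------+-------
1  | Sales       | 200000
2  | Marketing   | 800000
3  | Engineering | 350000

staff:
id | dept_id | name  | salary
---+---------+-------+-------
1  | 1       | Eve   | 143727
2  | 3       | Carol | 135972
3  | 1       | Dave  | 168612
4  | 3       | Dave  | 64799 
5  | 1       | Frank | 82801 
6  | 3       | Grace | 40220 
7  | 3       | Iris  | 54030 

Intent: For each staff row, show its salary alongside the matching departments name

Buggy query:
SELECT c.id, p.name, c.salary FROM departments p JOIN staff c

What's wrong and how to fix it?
Bug: Missing join condition: each staff row is matched to all departments rows instead of just its own

Fix: Add ON c.dept_id = p.id to the JOIN

Corrected query:
SELECT c.id, p.name, c.salary FROM departments p JOIN staff c ON c.dept_id = p.id

Result:
id | name        | salary
---+-------------+-------
1  | Sales       | 143727
2  | Engineering | 135972
3  | Sales       | 168612
4  | Engineering | 64799 
5  | Sales       | 82801 
6  | Engineering | 40220 
7  | Engineering | 54030 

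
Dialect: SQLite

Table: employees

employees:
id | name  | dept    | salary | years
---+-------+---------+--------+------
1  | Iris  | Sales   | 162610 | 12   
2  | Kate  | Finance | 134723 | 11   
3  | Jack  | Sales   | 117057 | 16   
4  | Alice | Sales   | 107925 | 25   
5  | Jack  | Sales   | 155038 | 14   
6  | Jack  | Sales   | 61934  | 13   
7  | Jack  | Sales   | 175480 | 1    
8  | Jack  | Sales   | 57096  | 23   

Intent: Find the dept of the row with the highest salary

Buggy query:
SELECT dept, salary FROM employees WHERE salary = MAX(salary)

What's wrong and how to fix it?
Bug: MAX(salary) is an aggregate and cannot be used directly in WHERE

Fix: Use a subquery: WHERE salary = (SELECT MAX(salary) FROM employees)

Corrected query:
SELECT dept, salary FROM employees WHERE salary = (SELECT MAX(salary) FROM employees)

Result:
dept  | salary
------+-------
Sales | 175480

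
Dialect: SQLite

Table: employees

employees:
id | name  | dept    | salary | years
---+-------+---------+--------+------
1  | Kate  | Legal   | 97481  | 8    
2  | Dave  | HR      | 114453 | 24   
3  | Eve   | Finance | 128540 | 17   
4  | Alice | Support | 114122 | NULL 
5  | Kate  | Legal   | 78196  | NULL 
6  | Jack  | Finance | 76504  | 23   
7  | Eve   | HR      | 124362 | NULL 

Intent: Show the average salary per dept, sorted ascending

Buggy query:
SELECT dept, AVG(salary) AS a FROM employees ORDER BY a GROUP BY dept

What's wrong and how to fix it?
Bug: GROUP BY must precede ORDER BY

Fix: Move ORDER BY to the end, after GROUP BY

Corrected query:
SELECT dept, AVG(salary) AS a FROM employees GROUP BY dept ORDER BY a

Result:
dept    | a       
--------+---------
Legal   | 87838.5 
Finance | 102522  
Support | 114122  
HR      | 119407.5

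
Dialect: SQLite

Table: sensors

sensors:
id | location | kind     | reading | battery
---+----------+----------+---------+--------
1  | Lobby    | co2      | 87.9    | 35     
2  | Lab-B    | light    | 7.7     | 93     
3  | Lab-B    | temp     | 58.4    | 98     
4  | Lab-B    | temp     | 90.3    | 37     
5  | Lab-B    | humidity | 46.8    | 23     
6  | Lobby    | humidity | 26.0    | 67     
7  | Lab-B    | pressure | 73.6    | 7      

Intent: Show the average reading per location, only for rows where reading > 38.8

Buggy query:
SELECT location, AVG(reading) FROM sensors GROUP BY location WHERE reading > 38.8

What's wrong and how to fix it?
Bug: WHERE cannot follow GROUP BY

Fix: Move the WHERE clause before GROUP BY

Corrected query:
SELECT location, AVG(reading) FROM sensors WHERE reading > 38.8 GROUP BY location

Result:
location | AVG(reading)
---------+-------------
Lab-B    | 67.275      
Lobby    | 87.9        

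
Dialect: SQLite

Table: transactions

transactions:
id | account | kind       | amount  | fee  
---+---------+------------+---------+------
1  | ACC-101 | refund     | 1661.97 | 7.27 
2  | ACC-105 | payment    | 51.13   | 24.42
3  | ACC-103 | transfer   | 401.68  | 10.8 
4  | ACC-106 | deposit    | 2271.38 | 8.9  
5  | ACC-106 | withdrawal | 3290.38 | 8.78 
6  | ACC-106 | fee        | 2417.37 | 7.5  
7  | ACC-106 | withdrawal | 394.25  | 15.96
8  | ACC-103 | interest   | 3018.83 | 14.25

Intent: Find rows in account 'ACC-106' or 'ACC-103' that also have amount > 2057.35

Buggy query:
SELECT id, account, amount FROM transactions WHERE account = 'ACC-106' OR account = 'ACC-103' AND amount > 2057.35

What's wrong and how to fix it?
Bug: AND binds tighter than OR, so this parses as account = 'ACC-106' OR (account = 'ACC-103' AND amount > 2057.35)

Fix: Group the OR with parentheses (or use IN), then AND the threshold

Corrected query:
SELECT id, account, amount FROM transactions WHERE (account = 'ACC-106' OR account = 'ACC-103') AND amount > 2057.35

Result:
id | account | amount 
---+---------+--------
4  | ACC-106 | 2271.38
5  | ACC-106 | 3290.38
6  | ACC-106 | 2417.37
8  | ACC-103 | 3018.83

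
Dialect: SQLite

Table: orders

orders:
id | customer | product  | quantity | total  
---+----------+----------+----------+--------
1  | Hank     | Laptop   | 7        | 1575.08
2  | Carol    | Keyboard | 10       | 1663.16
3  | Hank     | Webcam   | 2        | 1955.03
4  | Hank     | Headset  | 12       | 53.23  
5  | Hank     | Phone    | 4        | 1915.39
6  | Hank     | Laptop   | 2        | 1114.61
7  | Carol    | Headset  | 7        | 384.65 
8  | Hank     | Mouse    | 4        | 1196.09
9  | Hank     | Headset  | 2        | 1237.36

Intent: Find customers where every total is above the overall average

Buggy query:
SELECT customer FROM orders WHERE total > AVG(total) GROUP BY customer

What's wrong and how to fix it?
Bug: AVG() is an aggregate; it can't sit directly in WHERE

Fix: Use a subquery for AVG and a HAVING MIN(...) filter so the condition holds for every row in the group

Corrected query:
SELECT customer FROM orders GROUP BY customer HAVING MIN(total) > (SELECT AVG(total) FROM orders)

Result:
(no rows)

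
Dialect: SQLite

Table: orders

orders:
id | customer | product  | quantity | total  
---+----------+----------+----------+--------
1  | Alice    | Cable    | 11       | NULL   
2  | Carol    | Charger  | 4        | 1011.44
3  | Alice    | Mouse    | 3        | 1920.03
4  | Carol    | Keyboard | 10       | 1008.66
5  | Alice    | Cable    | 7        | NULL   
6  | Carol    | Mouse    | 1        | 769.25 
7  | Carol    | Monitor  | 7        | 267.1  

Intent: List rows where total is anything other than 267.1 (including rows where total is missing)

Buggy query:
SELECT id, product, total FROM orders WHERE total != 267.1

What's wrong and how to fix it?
Bug: Inequality against NULL is unknown, not true; rows with NULL are dropped

Fix: Handle NULL separately with IS NULL alongside the inequality

Corrected query:
SELECT id, product, total FROM orders WHERE total != 267.1 OR total IS NULL

Result:
id | product  | total  
---+----------+--------
1  | Cable    | NULL   
2  | Charger  | 1011.44
3  | Mouse    | 1920.03
4  | Keyboard | 1008.66
5  | Cable    | NULL   
6  | Mouse    | 769.25 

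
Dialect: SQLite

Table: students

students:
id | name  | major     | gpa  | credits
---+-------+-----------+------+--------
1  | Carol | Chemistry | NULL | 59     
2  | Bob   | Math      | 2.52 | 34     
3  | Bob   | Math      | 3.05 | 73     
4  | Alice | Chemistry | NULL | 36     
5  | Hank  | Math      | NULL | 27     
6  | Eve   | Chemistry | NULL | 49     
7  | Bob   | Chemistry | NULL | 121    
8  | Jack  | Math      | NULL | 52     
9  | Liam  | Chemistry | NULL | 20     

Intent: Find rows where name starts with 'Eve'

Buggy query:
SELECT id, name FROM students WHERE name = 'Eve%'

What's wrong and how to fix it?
Bug: Wildcards only work with LIKE; '=' treats '%' as a literal character

Fix: Use LIKE for wildcard pattern matching

Corrected query:
SELECT id, name FROM students WHERE name LIKE 'Eve%'

Result:
id | name
---+-----
6  | Eve 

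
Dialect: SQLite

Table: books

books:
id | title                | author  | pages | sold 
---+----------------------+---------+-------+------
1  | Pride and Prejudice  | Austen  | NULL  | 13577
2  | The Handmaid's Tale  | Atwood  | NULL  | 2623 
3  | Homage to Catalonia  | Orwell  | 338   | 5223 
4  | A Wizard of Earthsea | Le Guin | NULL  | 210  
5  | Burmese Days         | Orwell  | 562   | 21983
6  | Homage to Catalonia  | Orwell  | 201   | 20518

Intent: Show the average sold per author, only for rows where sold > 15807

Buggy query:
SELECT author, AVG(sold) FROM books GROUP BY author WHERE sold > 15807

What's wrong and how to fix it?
Bug: WHERE cannot follow GROUP BY

Fix: Place WHERE between FROM and GROUP BY

Corrected query:
SELECT author, AVG(sold) FROM books WHERE sold > 15807 GROUP BY author

Result:
author | AVG(sold)
-------+----------
Orwell | 21250.5  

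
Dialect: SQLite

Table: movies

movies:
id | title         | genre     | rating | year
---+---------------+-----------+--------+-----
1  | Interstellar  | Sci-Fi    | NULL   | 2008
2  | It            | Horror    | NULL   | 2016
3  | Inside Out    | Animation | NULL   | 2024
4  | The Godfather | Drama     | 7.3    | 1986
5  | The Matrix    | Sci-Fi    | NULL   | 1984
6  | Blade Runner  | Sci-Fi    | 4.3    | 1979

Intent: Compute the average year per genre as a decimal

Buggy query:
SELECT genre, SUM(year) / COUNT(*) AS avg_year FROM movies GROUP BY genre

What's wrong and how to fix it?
Bug: Both operands are integers, so '/' performs integer division and truncates

Fix: Cast one side to REAL so the division keeps the fractional part

Corrected query:
SELECT genre, SUM(year) * 1.0 / COUNT(*) AS avg_year FROM movies GROUP BY genre

Result:
genre     | avg_year   
----------+------------
Animation | 2024       
Drama     | 1986       
Horror    | 2016       
Sci-Fi    | 1990.333333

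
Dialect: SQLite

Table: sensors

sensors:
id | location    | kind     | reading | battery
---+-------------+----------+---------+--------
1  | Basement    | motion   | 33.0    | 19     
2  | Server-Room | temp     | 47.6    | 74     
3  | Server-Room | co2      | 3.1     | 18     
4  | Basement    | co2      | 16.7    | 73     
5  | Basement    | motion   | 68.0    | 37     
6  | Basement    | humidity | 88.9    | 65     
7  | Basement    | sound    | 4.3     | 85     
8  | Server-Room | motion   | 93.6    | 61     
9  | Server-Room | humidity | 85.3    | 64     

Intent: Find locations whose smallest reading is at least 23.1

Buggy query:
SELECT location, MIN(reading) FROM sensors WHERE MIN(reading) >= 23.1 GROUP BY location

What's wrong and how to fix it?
Bug: MIN() in WHERE is a misuse of aggregate

Fix: Use HAVING for the per-group MIN condition

Corrected query:
SELECT location, MIN(reading) FROM sensors GROUP BY location HAVING MIN(reading) >= 23.1

Result:
(no rows)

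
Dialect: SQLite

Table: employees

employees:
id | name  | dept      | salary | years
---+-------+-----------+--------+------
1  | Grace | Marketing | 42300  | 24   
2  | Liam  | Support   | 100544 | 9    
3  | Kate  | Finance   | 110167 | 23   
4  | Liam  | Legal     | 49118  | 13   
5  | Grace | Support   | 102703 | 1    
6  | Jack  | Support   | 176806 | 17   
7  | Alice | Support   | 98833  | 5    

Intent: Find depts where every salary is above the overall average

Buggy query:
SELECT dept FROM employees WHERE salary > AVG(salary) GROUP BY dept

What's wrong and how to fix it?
Bug: WHERE evaluates per row before aggregation, so AVG() is unavailable

Fix: Compute the overall average in a scalar subquery and compare each group's MIN against it in HAVING

Corrected query:
SELECT dept FROM employees GROUP BY dept HAVING MIN(salary) > (SELECT AVG(salary) FROM employees)

Result:
dept   
-------
Finance
Support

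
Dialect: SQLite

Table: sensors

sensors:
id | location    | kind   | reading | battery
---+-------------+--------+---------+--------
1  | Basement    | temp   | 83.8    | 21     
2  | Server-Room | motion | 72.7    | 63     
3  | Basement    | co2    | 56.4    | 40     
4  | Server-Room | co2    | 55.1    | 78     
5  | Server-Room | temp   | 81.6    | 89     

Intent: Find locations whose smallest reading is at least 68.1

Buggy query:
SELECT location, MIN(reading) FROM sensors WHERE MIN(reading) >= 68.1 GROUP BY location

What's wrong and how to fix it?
Bug: MIN() in WHERE is a misuse of aggregate

Fix: Use HAVING for the per-group MIN condition

Corrected query:
SELECT location, MIN(reading) FROM sensors GROUP BY location HAVING MIN(reading) >= 68.1

Result:
(no rows)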